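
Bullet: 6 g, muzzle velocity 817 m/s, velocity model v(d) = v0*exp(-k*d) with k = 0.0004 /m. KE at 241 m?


v = v0*exp(-k*d) = 817*exp(-0.0004*241) = 741.918 m/s
E = 0.5*m*v^2 = 0.5*0.006*741.918^2 = 1651 J

1651 J


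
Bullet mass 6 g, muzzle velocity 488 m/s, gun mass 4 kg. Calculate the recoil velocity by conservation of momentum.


v_recoil = m_p * v_p / m_gun = 0.006 * 488 / 4 = 0.732 m/s

0.732 m/s


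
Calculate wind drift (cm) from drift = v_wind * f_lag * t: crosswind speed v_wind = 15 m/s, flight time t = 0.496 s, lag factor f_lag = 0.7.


drift = v_wind * lag * t = 15 * 0.7 * 0.496 = 5.208 m ≈ 520.8 cm

520.8 cm


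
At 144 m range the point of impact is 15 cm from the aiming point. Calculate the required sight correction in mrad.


1 mrad subtends 1 cm per 10 m of range, so adj = error_cm / (dist_m / 10) = 15 / (144/10) = 1.042 mrad

1.042 mrad


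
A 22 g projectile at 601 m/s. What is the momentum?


p = m*v = 0.022*601 = 13.22 kg·m/s

13.22 kg·m/s


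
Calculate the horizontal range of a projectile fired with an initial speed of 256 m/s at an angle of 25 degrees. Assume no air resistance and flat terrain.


R = v0^2 * sin(2*theta) / g = 256^2 * sin(2*25°) / 9.81 = 5118 m

5118 m


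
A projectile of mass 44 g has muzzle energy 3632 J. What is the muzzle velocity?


v = sqrt(2*E/m) = sqrt(2*3632/0.044) = 406.3 m/s

406.3 m/s


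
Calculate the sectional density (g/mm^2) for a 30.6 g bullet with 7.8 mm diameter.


SD = m/d^2 = 30.6/7.8^2 = 0.503 g/mm^2

0.503 g/mm^2


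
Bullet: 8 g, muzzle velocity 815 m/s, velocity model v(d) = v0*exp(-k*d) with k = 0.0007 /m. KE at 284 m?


v = v0*exp(-k*d) = 815*exp(-0.0007*284) = 668.067 m/s
E = 0.5*m*v^2 = 0.5*0.008*668.067^2 = 1785 J

1785 J


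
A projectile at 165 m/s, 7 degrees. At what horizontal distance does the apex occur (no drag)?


R = v0^2*sin(2*theta)/g = 165^2*sin(2*7°)/9.81 = 671.389 m
apex_dist = R/2 = 671.389/2 = 335.7 m

335.7 m


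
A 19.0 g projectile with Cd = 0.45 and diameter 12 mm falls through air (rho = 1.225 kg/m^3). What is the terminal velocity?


A = pi*(d/2)^2 = pi*(12/2000)^2 = 1.13097e-04 m^2
vt = sqrt(2mg/(Cd*rho*A)) = sqrt(2*0.019*9.81/(0.45 * 1.225 * 1.13097e-04)) = 77.33 m/s

77.33 m/s


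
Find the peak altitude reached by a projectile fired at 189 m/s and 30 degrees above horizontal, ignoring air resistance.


H = (v0*sin(theta))^2 / (2g) = (189*sin(30°))^2 / (2*9.81) = 455.2 m

455.2 m


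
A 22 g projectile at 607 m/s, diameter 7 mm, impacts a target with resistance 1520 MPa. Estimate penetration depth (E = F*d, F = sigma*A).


A = pi*(d/2)^2 = pi*(7/2)^2 = 38.4845 mm^2
E = 0.5*m*v^2 = 0.5*0.022*607^2 = 4052.94 J
depth = E/(sigma*A) = 4052.94 J / (1520 MPa * 38.4845 mm^2) = 4052.94/(1520 * 38.4845) m = 0.0692852 m ≈ 69.29 mm

69.29 mm


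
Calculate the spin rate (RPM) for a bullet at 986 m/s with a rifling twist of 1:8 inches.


twist_m = 8*0.0254 = 0.2032 m
spin = v/twist = 986/0.2032 = 4852.362 rev/s
RPM = spin*60 = 4852.362*60 ≈ 291142 RPM

291142 RPM


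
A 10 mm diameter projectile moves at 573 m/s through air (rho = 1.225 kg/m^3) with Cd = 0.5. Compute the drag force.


A = pi*(d/2)^2 = pi*(10/2000)^2 = 7.85398e-05 m^2
Fd = 0.5*Cd*rho*A*v^2 = 0.5*0.5*1.225*7.85398e-05*573^2 = 7.897 N

7.897 N


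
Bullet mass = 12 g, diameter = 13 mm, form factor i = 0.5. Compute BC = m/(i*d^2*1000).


BC = m/(i*d^2*1000) = 12/(0.5 * 13^2 * 1000) = 0.000142

0.000142


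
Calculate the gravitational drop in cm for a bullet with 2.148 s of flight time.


drop = 0.5*g*t^2 = 0.5*9.81*2.148^2 = 22.6312 m ≈ 2263 cm

2263 cm


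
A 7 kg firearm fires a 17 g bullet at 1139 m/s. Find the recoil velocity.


v_recoil = m_p * v_p / m_gun = 0.017 * 1139 / 7 = 2.766 m/s

2.766 m/s


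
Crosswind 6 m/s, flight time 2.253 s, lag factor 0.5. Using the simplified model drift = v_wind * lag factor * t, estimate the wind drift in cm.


drift = v_wind * lag * t = 6 * 0.5 * 2.253 = 6.759 m ≈ 675.9 cm

675.9 cm


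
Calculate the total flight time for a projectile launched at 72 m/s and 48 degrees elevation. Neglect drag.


T = 2*v0*sin(theta)/g = 2*72*sin(48°)/9.81 = 10.91 s

10.91 s


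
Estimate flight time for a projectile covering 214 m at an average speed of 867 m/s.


t = d/v = 214/867 = 0.2468 s

0.2468 s


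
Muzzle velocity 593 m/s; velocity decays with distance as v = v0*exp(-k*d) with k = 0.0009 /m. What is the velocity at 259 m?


v = v0*exp(-k*d) = 593*exp(-0.0009*259) = 469.7 m/s

469.7 m/s


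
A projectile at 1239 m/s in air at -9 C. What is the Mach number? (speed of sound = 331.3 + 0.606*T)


a = 331.3 + 0.606*(-9) = 325.846 m/s
M = v/a = 1239/325.846 = 3.802

3.802


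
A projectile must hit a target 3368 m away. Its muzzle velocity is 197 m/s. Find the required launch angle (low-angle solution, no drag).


sin(2*theta) = R*g/v0^2 = 3368*9.81/197^2 = 0.851351, theta = arcsin(0.851351)/2 = 29.18°

29.18 degrees


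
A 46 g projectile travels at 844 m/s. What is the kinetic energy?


E = 0.5*m*v^2 = 0.5*0.046*844^2 = 16384 J

16384 J


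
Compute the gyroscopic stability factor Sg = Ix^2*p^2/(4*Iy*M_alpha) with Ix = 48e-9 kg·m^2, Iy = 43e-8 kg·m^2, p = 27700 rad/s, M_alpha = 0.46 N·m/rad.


Sg = Ix^2 * p^2 / (4 * Iy * M_alpha) = (48e-9)^2 * 27700^2 / (4 * 43e-8 * 0.46) = 2.234

2.234


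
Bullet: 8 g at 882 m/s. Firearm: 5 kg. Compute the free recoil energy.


v_r = m_p*v_p/m_gun = 0.008*882/5 = 1.4112 m/s, E_r = 0.5*m_gun*v_r^2 = 0.5*5*1.4112^2 = 4.979 J

4.979 J


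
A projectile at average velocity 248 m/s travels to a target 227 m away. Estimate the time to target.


t = d/v = 227/248 = 0.9153 s

0.9153 s


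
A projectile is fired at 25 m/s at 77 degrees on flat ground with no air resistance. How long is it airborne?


T = 2*v0*sin(theta)/g = 2*25*sin(77°)/9.81 = 4.966 s

4.966 s


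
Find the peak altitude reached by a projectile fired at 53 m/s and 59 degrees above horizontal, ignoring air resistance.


H = (v0*sin(theta))^2 / (2g) = (53*sin(59°))^2 / (2*9.81) = 105.2 m

105.2 m


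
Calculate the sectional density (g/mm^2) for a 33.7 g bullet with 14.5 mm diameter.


SD = m/d^2 = 33.7/14.5^2 = 0.1603 g/mm^2

0.1603 g/mm^2


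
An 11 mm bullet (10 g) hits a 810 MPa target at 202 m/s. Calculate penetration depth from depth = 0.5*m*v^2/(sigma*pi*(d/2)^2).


A = pi*(d/2)^2 = pi*(11/2)^2 = 95.0332 mm^2
E = 0.5*m*v^2 = 0.5*0.01*202^2 = 204.02 J
depth = E/(sigma*A) = 204.02 J / (810 MPa * 95.0332 mm^2) = 204.02/(810 * 95.0332) m = 0.00265041 m ≈ 2.65 mm

2.65 mm


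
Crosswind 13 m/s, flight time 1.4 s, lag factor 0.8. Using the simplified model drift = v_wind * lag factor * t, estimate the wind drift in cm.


drift = v_wind * lag * t = 13 * 0.8 * 1.4 = 14.56 m ≈ 1456 cm

1456 cm


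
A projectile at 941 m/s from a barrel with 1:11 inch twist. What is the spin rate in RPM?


twist_m = 11*0.0254 = 0.2794 m
spin = v/twist = 941/0.2794 = 3367.931 rev/s
RPM = spin*60 = 3367.931*60 ≈ 202076 RPM

202076 RPM


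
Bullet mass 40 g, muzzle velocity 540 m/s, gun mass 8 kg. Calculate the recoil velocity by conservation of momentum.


v_recoil = m_p * v_p / m_gun = 0.04 * 540 / 8 = 2.7 m/s

2.7 m/s


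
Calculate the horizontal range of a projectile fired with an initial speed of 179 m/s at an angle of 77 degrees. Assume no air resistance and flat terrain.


R = v0^2 * sin(2*theta) / g = 179^2 * sin(2*77°) / 9.81 = 1432 m

1432 m


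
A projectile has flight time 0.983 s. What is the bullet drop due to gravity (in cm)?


drop = 0.5*g*t^2 = 0.5*9.81*0.983^2 = 4.73965 m ≈ 474 cm

474 cm


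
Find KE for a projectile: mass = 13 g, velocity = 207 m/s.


E = 0.5*m*v^2 = 0.5*0.013*207^2 = 278.5 J

278.5 J


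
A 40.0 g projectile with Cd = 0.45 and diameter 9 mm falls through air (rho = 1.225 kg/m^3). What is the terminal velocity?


A = pi*(d/2)^2 = pi*(9/2000)^2 = 6.36173e-05 m^2
vt = sqrt(2mg/(Cd*rho*A)) = sqrt(2*0.04*9.81/(0.45 * 1.225 * 6.36173e-05)) = 149.6 m/s

149.6 m/s


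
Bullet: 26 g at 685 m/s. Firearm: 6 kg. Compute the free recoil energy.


v_r = m_p*v_p/m_gun = 0.026*685/6 = 2.96833 m/s, E_r = 0.5*m_gun*v_r^2 = 0.5*6*2.96833^2 = 26.43 J

26.43 J


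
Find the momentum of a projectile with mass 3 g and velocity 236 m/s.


p = m*v = 0.003*236 = 0.708 kg·m/s

0.708 kg·m/s


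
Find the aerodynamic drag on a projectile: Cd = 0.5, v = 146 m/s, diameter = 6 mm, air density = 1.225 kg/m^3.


A = pi*(d/2)^2 = pi*(6/2000)^2 = 2.82743e-05 m^2
Fd = 0.5*Cd*rho*A*v^2 = 0.5*0.5*1.225*2.82743e-05*146^2 = 0.1846 N

0.1846 N


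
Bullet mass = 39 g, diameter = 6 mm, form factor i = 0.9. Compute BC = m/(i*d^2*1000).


BC = m/(i*d^2*1000) = 39/(0.9 * 6^2 * 1000) = 0.001204

0.001204


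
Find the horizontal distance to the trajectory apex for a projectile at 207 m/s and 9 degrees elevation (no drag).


R = v0^2*sin(2*theta)/g = 207^2*sin(2*9°)/9.81 = 1349.75 m
apex_dist = R/2 = 1349.75/2 = 674.9 m

674.9 m


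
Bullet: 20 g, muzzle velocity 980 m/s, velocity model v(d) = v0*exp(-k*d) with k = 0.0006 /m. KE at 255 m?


v = v0*exp(-k*d) = 980*exp(-0.0006*255) = 840.967 m/s
E = 0.5*m*v^2 = 0.5*0.02*840.967^2 = 7072 J

7072 J


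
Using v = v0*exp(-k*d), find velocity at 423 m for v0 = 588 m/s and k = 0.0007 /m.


v = v0*exp(-k*d) = 588*exp(-0.0007*423) = 437.3 m/s

437.3 m/s


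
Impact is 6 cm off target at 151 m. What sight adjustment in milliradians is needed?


1 mrad subtends 1 cm per 10 m of range, so adj = error_cm / (dist_m / 10) = 6 / (151/10) = 0.3974 mrad

0.3974 mrad


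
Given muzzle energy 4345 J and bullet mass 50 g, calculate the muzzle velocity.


v = sqrt(2*E/m) = sqrt(2*4345/0.05) = 416.9 m/s

416.9 m/s


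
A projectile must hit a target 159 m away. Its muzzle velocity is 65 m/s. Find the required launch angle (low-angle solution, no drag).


sin(2*theta) = R*g/v0^2 = 159*9.81/65^2 = 0.369181, theta = arcsin(0.369181)/2 = 10.83°

10.83 degrees


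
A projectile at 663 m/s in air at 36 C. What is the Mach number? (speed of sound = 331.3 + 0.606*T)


a = 331.3 + 0.606*(36) = 353.116 m/s
M = v/a = 663/353.116 = 1.878

1.878


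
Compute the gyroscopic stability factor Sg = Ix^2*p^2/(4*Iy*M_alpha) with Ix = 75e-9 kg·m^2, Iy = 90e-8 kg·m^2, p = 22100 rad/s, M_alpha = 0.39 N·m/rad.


Sg = Ix^2 * p^2 / (4 * Iy * M_alpha) = (75e-9)^2 * 22100^2 / (4 * 90e-8 * 0.39) = 1.957

1.957


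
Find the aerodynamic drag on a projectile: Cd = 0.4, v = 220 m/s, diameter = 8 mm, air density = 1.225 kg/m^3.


A = pi*(d/2)^2 = pi*(8/2000)^2 = 5.02655e-05 m^2
Fd = 0.5*Cd*rho*A*v^2 = 0.5*0.4*1.225*5.02655e-05*220^2 = 0.596 N

0.596 N


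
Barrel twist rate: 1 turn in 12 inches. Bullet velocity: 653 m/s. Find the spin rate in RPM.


twist_m = 12*0.0254 = 0.3048 m
spin = v/twist = 653/0.3048 = 2142.388 rev/s
RPM = spin*60 = 2142.388*60 ≈ 128543 RPM

128543 RPM


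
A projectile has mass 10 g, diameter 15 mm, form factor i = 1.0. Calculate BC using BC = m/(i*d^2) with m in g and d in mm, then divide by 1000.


BC = m/(i*d^2*1000) = 10/(1.0 * 15^2 * 1000) = 4.444e-05

4.444e-05


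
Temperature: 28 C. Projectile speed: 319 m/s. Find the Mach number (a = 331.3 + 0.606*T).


a = 331.3 + 0.606*(28) = 348.268 m/s
M = v/a = 319/348.268 = 0.916

0.916


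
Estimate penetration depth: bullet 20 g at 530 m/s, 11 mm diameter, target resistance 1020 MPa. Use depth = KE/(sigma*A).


A = pi*(d/2)^2 = pi*(11/2)^2 = 95.0332 mm^2
E = 0.5*m*v^2 = 0.5*0.02*530^2 = 2809 J
depth = E/(sigma*A) = 2809 J / (1020 MPa * 95.0332 mm^2) = 2809/(1020 * 95.0332) m = 0.0289785 m ≈ 28.98 mm

28.98 mm


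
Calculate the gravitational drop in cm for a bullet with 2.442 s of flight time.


drop = 0.5*g*t^2 = 0.5*9.81*2.442^2 = 29.2503 m ≈ 2925 cm

2925 cm


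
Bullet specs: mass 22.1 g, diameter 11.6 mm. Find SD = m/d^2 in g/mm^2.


SD = m/d^2 = 22.1/11.6^2 = 0.1642 g/mm^2

0.1642 g/mm^2


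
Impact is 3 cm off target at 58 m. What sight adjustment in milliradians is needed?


1 mrad subtends 1 cm per 10 m of range, so adj = error_cm / (dist_m / 10) = 3 / (58/10) = 0.5172 mrad

0.5172 mrad


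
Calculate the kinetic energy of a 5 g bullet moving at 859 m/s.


E = 0.5*m*v^2 = 0.5*0.005*859^2 = 1845 J

1845 J


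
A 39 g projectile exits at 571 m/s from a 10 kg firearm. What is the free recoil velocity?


v_recoil = m_p * v_p / m_gun = 0.039 * 571 / 10 = 2.227 m/s

2.227 m/s


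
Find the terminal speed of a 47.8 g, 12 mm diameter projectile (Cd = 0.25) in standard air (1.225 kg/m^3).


A = pi*(d/2)^2 = pi*(12/2000)^2 = 1.13097e-04 m^2
vt = sqrt(2mg/(Cd*rho*A)) = sqrt(2*0.0478*9.81/(0.25 * 1.225 * 1.13097e-04)) = 164.6 m/s

164.6 m/s


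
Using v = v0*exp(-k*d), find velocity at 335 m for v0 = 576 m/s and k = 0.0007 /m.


v = v0*exp(-k*d) = 576*exp(-0.0007*335) = 455.6 m/s

455.6 m/s


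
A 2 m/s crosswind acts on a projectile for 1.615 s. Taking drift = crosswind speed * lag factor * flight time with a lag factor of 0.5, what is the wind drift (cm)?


drift = v_wind * lag * t = 2 * 0.5 * 1.615 = 1.615 m ≈ 161.5 cm

161.5 cm


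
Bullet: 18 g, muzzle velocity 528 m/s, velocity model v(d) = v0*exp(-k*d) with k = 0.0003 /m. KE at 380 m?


v = v0*exp(-k*d) = 528*exp(-0.0003*380) = 471.112 m/s
E = 0.5*m*v^2 = 0.5*0.018*471.112^2 = 1998 J

1998 J


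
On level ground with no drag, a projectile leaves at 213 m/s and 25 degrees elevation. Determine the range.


R = v0^2 * sin(2*theta) / g = 213^2 * sin(2*25°) / 9.81 = 3543 m

3543 m


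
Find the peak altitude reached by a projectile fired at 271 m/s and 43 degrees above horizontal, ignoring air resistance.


H = (v0*sin(theta))^2 / (2g) = (271*sin(43°))^2 / (2*9.81) = 1741 m

1741 m


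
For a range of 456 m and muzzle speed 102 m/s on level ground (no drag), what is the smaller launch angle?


sin(2*theta) = R*g/v0^2 = 456*9.81/102^2 = 0.429965, theta = arcsin(0.429965)/2 = 12.73°

12.73 degrees


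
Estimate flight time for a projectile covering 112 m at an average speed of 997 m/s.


t = d/v = 112/997 = 0.1123 s

0.1123 s


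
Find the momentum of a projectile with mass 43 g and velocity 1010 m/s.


p = m*v = 0.043*1010 = 43.43 kg·m/s

43.43 kg·m/s


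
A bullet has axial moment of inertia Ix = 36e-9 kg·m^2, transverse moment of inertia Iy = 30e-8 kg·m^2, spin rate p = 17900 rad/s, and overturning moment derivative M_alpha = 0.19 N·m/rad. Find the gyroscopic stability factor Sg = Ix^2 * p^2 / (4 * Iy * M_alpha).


Sg = Ix^2 * p^2 / (4 * Iy * M_alpha) = (36e-9)^2 * 17900^2 / (4 * 30e-8 * 0.19) = 1.821

1.821


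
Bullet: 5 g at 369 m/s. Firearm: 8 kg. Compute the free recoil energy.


v_r = m_p*v_p/m_gun = 0.005*369/8 = 0.230625 m/s, E_r = 0.5*m_gun*v_r^2 = 0.5*8*0.230625^2 = 0.2128 J

0.2128 J


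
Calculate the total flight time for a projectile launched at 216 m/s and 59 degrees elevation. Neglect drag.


T = 2*v0*sin(theta)/g = 2*216*sin(59°)/9.81 = 37.75 s

37.75 s


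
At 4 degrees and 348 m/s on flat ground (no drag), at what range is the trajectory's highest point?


R = v0^2*sin(2*theta)/g = 348^2*sin(2*4°)/9.81 = 1718.09 m
apex_dist = R/2 = 1718.09/2 = 859 m

859 m


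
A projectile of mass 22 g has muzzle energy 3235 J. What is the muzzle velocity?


v = sqrt(2*E/m) = sqrt(2*3235/0.022) = 542.3 m/s

542.3 m/s


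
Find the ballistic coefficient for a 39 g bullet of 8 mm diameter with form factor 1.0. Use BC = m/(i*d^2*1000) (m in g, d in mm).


BC = m/(i*d^2*1000) = 39/(1.0 * 8^2 * 1000) = 0.0006094

0.0006094


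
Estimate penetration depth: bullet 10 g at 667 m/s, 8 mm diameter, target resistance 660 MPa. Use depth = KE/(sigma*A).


A = pi*(d/2)^2 = pi*(8/2)^2 = 50.2655 mm^2
E = 0.5*m*v^2 = 0.5*0.01*667^2 = 2224.45 J
depth = E/(sigma*A) = 2224.45 J / (660 MPa * 50.2655 mm^2) = 2224.45/(660 * 50.2655) m = 0.0670514 m ≈ 67.05 mm

67.05 mm


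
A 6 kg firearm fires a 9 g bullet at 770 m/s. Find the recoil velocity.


v_recoil = m_p * v_p / m_gun = 0.009 * 770 / 6 = 1.155 m/s

1.155 m/s


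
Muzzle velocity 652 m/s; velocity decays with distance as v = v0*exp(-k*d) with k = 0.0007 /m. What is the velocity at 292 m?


v = v0*exp(-k*d) = 652*exp(-0.0007*292) = 531.5 m/s

531.5 m/s


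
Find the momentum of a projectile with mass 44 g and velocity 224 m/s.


p = m*v = 0.044*224 = 9.856 kg·m/s

9.856 kg·m/s


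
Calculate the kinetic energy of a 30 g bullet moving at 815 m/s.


E = 0.5*m*v^2 = 0.5*0.03*815^2 = 9963 J

9963 J


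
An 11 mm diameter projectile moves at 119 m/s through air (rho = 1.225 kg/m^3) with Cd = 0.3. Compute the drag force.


A = pi*(d/2)^2 = pi*(11/2000)^2 = 9.50332e-05 m^2
Fd = 0.5*Cd*rho*A*v^2 = 0.5*0.3*1.225*9.50332e-05*119^2 = 0.2473 N

0.2473 N


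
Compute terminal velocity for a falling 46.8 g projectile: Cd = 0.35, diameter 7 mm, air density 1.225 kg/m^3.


A = pi*(d/2)^2 = pi*(7/2000)^2 = 3.84845e-05 m^2
vt = sqrt(2mg/(Cd*rho*A)) = sqrt(2*0.0468*9.81/(0.35 * 1.225 * 3.84845e-05)) = 235.9 m/s

235.9 m/s


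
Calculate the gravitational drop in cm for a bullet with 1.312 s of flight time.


drop = 0.5*g*t^2 = 0.5*9.81*1.312^2 = 8.44319 m ≈ 844.3 cm

844.3 cm


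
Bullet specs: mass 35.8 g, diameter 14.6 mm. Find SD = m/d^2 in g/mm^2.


SD = m/d^2 = 35.8/14.6^2 = 0.1679 g/mm^2

0.1679 g/mm^2


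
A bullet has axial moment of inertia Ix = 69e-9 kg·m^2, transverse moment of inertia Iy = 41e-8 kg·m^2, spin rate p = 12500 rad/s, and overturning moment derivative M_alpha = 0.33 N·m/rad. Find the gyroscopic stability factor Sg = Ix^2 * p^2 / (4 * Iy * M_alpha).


Sg = Ix^2 * p^2 / (4 * Iy * M_alpha) = (69e-9)^2 * 12500^2 / (4 * 41e-8 * 0.33) = 1.375

1.375


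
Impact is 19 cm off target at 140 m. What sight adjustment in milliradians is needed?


1 mrad subtends 1 cm per 10 m of range, so adj = error_cm / (dist_m / 10) = 19 / (140/10) = 1.357 mrad

1.357 mrad


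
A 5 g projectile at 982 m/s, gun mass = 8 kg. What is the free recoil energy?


v_r = m_p*v_p/m_gun = 0.005*982/8 = 0.61375 m/s, E_r = 0.5*m_gun*v_r^2 = 0.5*8*0.61375^2 = 1.507 J

1.507 J


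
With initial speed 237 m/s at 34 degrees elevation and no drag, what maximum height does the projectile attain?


H = (v0*sin(theta))^2 / (2g) = (237*sin(34°))^2 / (2*9.81) = 895.2 m

895.2 m


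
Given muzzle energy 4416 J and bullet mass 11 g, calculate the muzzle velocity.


v = sqrt(2*E/m) = sqrt(2*4416/0.011) = 896.1 m/s

896.1 m/s


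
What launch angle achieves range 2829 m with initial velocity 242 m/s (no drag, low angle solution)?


sin(2*theta) = R*g/v0^2 = 2829*9.81/242^2 = 0.473883, theta = arcsin(0.473883)/2 = 14.14°

14.14 degrees


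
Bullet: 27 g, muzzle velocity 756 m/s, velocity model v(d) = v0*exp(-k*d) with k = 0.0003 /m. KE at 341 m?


v = v0*exp(-k*d) = 756*exp(-0.0003*341) = 682.486 m/s
E = 0.5*m*v^2 = 0.5*0.027*682.486^2 = 6288 J

6288 J


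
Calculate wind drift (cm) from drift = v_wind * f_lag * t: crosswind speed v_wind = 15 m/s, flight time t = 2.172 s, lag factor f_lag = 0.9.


drift = v_wind * lag * t = 15 * 0.9 * 2.172 = 29.322 m ≈ 2932 cm

2932 cm


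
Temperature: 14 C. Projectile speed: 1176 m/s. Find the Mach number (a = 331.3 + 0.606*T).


a = 331.3 + 0.606*(14) = 339.784 m/s
M = v/a = 1176/339.784 = 3.461

3.461


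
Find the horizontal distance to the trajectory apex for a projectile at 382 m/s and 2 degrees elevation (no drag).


R = v0^2*sin(2*theta)/g = 382^2*sin(2*2°)/9.81 = 1037.63 m
apex_dist = R/2 = 1037.63/2 = 518.8 m

518.8 m


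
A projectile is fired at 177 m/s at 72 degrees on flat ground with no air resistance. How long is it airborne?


T = 2*v0*sin(theta)/g = 2*177*sin(72°)/9.81 = 34.32 s

34.32 s


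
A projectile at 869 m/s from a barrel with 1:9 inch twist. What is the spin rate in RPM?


twist_m = 9*0.0254 = 0.2286 m
spin = v/twist = 869/0.2286 = 3801.4 rev/s
RPM = spin*60 = 3801.4*60 ≈ 228084 RPM

228084 RPM


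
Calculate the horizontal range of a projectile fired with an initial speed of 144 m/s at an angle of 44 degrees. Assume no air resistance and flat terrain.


R = v0^2 * sin(2*theta) / g = 144^2 * sin(2*44°) / 9.81 = 2112 m

2112 m


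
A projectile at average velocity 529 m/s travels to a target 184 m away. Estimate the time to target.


t = d/v = 184/529 = 0.3478 s

0.3478 s


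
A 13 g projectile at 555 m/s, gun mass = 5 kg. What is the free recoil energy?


v_r = m_p*v_p/m_gun = 0.013*555/5 = 1.443 m/s, E_r = 0.5*m_gun*v_r^2 = 0.5*5*1.443^2 = 5.206 J

5.206 J


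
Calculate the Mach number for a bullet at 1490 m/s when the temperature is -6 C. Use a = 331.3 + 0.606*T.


a = 331.3 + 0.606*(-6) = 327.664 m/s
M = v/a = 1490/327.664 = 4.547

4.547


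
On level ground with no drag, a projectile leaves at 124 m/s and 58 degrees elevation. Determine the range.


R = v0^2 * sin(2*theta) / g = 124^2 * sin(2*58°) / 9.81 = 1409 m

1409 m


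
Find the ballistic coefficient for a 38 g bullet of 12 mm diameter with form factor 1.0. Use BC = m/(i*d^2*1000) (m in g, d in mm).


BC = m/(i*d^2*1000) = 38/(1.0 * 12^2 * 1000) = 0.0002639

0.0002639


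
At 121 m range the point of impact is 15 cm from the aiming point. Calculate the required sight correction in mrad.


1 mrad subtends 1 cm per 10 m of range, so adj = error_cm / (dist_m / 10) = 15 / (121/10) = 1.24 mrad

1.24 mrad


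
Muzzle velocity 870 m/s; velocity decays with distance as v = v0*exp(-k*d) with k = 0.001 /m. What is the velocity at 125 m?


v = v0*exp(-k*d) = 870*exp(-0.001*125) = 767.8 m/s

767.8 m/s


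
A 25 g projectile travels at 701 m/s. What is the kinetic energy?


E = 0.5*m*v^2 = 0.5*0.025*701^2 = 6143 J

6143 J


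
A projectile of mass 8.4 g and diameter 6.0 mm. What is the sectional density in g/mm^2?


SD = m/d^2 = 8.4/6.0^2 = 0.2333 g/mm^2

0.2333 g/mm^2


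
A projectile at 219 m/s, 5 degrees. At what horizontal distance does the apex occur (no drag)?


R = v0^2*sin(2*theta)/g = 219^2*sin(2*5°)/9.81 = 848.964 m
apex_dist = R/2 = 848.964/2 = 424.5 m

424.5 m


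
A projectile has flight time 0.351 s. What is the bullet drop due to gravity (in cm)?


drop = 0.5*g*t^2 = 0.5*9.81*0.351^2 = 0.604301 m ≈ 60.43 cm

60.43 cm


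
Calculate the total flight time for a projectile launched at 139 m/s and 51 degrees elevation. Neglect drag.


T = 2*v0*sin(theta)/g = 2*139*sin(51°)/9.81 = 22.02 s

22.02 s


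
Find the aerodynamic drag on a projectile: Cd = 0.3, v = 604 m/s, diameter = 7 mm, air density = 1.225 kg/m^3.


A = pi*(d/2)^2 = pi*(7/2000)^2 = 3.84845e-05 m^2
Fd = 0.5*Cd*rho*A*v^2 = 0.5*0.3*1.225*3.84845e-05*604^2 = 2.58 N

2.58 N


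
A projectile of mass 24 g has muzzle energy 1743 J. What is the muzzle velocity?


v = sqrt(2*E/m) = sqrt(2*1743/0.024) = 381.1 m/s

381.1 m/s


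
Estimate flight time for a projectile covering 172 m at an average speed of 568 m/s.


t = d/v = 172/568 = 0.3028 s

0.3028 s


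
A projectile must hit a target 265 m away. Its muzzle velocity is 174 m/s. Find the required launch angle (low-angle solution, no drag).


sin(2*theta) = R*g/v0^2 = 265*9.81/174^2 = 0.085865, theta = arcsin(0.085865)/2 = 2.463°

2.463 degrees


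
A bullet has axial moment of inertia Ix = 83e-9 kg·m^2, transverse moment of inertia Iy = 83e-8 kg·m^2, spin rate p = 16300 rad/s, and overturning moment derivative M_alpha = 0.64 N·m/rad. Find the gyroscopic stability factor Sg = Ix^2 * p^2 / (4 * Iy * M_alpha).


Sg = Ix^2 * p^2 / (4 * Iy * M_alpha) = (83e-9)^2 * 16300^2 / (4 * 83e-8 * 0.64) = 0.8614

0.8614


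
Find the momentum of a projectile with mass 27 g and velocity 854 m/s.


p = m*v = 0.027*854 = 23.06 kg·m/s

23.06 kg·m/s


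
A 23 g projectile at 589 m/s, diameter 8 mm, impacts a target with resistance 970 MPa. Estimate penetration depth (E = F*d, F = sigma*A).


A = pi*(d/2)^2 = pi*(8/2)^2 = 50.2655 mm^2
E = 0.5*m*v^2 = 0.5*0.023*589^2 = 3989.59 J
depth = E/(sigma*A) = 3989.59 J / (970 MPa * 50.2655 mm^2) = 3989.59/(970 * 50.2655) m = 0.0818252 m ≈ 81.83 mm

81.83 mm


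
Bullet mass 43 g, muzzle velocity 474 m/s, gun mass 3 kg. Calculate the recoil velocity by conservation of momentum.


v_recoil = m_p * v_p / m_gun = 0.043 * 474 / 3 = 6.794 m/s

6.794 m/s


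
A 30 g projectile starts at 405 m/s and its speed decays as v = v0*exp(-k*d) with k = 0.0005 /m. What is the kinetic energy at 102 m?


v = v0*exp(-k*d) = 405*exp(-0.0005*102) = 384.863 m/s
E = 0.5*m*v^2 = 0.5*0.03*384.863^2 = 2222 J

2222 J


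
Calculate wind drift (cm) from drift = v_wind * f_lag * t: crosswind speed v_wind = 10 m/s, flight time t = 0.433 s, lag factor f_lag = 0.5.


drift = v_wind * lag * t = 10 * 0.5 * 0.433 = 2.165 m ≈ 216.5 cm

216.5 cm


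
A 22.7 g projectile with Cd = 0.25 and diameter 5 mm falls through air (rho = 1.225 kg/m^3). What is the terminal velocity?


A = pi*(d/2)^2 = pi*(5/2000)^2 = 1.96350e-05 m^2
vt = sqrt(2mg/(Cd*rho*A)) = sqrt(2*0.0227*9.81/(0.25 * 1.225 * 1.96350e-05)) = 272.2 m/s

272.2 m/s


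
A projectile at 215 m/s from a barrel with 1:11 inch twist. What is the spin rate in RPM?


twist_m = 11*0.0254 = 0.2794 m
spin = v/twist = 215/0.2794 = 769.5061 rev/s
RPM = spin*60 = 769.5061*60 ≈ 46170 RPM

46170 RPM


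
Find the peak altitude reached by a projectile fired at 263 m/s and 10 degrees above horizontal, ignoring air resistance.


H = (v0*sin(theta))^2 / (2g) = (263*sin(10°))^2 / (2*9.81) = 106.3 m

106.3 m


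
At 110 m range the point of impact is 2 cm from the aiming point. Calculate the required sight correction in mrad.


1 mrad subtends 1 cm per 10 m of range, so adj = error_cm / (dist_m / 10) = 2 / (110/10) = 0.1818 mrad

0.1818 mrad


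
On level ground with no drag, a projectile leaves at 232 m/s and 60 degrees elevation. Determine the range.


R = v0^2 * sin(2*theta) / g = 232^2 * sin(2*60°) / 9.81 = 4752 m

4752 m


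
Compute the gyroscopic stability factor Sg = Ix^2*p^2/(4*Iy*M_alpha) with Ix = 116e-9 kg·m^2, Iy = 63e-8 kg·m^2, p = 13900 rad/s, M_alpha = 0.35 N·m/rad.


Sg = Ix^2 * p^2 / (4 * Iy * M_alpha) = (116e-9)^2 * 13900^2 / (4 * 63e-8 * 0.35) = 2.948

2.948


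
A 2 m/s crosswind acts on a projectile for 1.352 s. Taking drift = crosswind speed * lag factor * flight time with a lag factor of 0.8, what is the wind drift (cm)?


drift = v_wind * lag * t = 2 * 0.8 * 1.352 = 2.1632 m ≈ 216.3 cm

216.3 cm


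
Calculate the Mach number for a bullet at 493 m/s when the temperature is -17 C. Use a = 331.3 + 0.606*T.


a = 331.3 + 0.606*(-17) = 320.998 m/s
M = v/a = 493/320.998 = 1.536

1.536


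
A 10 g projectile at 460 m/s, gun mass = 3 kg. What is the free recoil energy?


v_r = m_p*v_p/m_gun = 0.01*460/3 = 1.53333 m/s, E_r = 0.5*m_gun*v_r^2 = 0.5*3*1.53333^2 = 3.527 J

3.527 J


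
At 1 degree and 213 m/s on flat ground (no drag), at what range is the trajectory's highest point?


R = v0^2*sin(2*theta)/g = 213^2*sin(2*1°)/9.81 = 161.402 m
apex_dist = R/2 = 161.402/2 = 80.7 m

80.7 m


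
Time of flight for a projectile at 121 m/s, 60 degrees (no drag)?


T = 2*v0*sin(theta)/g = 2*121*sin(60°)/9.81 = 21.36 s

21.36 s


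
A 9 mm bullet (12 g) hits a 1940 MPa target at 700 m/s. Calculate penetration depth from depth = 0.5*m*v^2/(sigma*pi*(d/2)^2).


A = pi*(d/2)^2 = pi*(9/2)^2 = 63.6173 mm^2
E = 0.5*m*v^2 = 0.5*0.012*700^2 = 2940 J
depth = E/(sigma*A) = 2940 J / (1940 MPa * 63.6173 mm^2) = 2940/(1940 * 63.6173) m = 0.0238216 m ≈ 23.82 mm

23.82 mm


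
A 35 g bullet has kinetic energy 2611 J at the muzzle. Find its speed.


v = sqrt(2*E/m) = sqrt(2*2611/0.035) = 386.3 m/s

386.3 m/s


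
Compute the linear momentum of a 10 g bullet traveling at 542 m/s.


p = m*v = 0.01*542 = 5.42 kg·m/s

5.42 kg·m/s


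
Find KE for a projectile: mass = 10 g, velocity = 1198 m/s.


E = 0.5*m*v^2 = 0.5*0.01*1198^2 = 7176 J

7176 J


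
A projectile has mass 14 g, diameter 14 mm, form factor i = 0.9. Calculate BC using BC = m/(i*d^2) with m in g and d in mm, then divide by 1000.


BC = m/(i*d^2*1000) = 14/(0.9 * 14^2 * 1000) = 7.937e-05

7.937e-05


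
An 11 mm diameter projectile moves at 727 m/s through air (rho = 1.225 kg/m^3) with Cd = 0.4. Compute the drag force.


A = pi*(d/2)^2 = pi*(11/2000)^2 = 9.50332e-05 m^2
Fd = 0.5*Cd*rho*A*v^2 = 0.5*0.4*1.225*9.50332e-05*727^2 = 12.31 N

12.31 N


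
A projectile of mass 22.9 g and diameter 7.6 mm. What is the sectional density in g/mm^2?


SD = m/d^2 = 22.9/7.6^2 = 0.3965 g/mm^2

0.3965 g/mm^2


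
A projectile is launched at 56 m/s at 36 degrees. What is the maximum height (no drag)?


H = (v0*sin(theta))^2 / (2g) = (56*sin(36°))^2 / (2*9.81) = 55.22 m

55.22 m


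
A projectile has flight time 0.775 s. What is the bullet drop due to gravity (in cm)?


drop = 0.5*g*t^2 = 0.5*9.81*0.775^2 = 2.94607 m ≈ 294.6 cm

294.6 cm


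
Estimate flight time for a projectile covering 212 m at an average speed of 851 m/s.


t = d/v = 212/851 = 0.2491 s

0.2491 s


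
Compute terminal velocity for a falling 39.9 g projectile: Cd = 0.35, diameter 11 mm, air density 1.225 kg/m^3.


A = pi*(d/2)^2 = pi*(11/2000)^2 = 9.50332e-05 m^2
vt = sqrt(2mg/(Cd*rho*A)) = sqrt(2*0.0399*9.81/(0.35 * 1.225 * 9.50332e-05)) = 138.6 m/s

138.6 m/s


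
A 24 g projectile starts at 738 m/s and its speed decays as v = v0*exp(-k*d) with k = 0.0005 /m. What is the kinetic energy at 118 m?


v = v0*exp(-k*d) = 738*exp(-0.0005*118) = 695.718 m/s
E = 0.5*m*v^2 = 0.5*0.024*695.718^2 = 5808 J

5808 J


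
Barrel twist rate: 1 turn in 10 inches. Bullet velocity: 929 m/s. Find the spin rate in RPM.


twist_m = 10*0.0254 = 0.254 m
spin = v/twist = 929/0.254 = 3657.48 rev/s
RPM = spin*60 = 3657.48*60 ≈ 219449 RPM

219449 RPM


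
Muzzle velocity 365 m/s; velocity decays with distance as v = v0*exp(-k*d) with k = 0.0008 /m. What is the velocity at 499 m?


v = v0*exp(-k*d) = 365*exp(-0.0008*499) = 244.9 m/s

244.9 m/s


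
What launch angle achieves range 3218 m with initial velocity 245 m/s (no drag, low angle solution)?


sin(2*theta) = R*g/v0^2 = 3218*9.81/245^2 = 0.525924, theta = arcsin(0.525924)/2 = 15.87°

15.87 degrees


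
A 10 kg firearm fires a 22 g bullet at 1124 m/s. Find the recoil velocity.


v_recoil = m_p * v_p / m_gun = 0.022 * 1124 / 10 = 2.473 m/s

2.473 m/s


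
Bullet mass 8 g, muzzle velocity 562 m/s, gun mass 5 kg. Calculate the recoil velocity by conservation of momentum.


v_recoil = m_p * v_p / m_gun = 0.008 * 562 / 5 = 0.8992 m/s

0.8992 m/s


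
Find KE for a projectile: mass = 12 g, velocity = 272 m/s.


E = 0.5*m*v^2 = 0.5*0.012*272^2 = 443.9 J

443.9 J


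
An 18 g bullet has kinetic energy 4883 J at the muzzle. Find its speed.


v = sqrt(2*E/m) = sqrt(2*4883/0.018) = 736.6 m/s

736.6 m/s


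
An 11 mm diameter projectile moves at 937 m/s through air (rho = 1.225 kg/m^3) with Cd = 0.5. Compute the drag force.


A = pi*(d/2)^2 = pi*(11/2000)^2 = 9.50332e-05 m^2
Fd = 0.5*Cd*rho*A*v^2 = 0.5*0.5*1.225*9.50332e-05*937^2 = 25.55 N

25.55 N


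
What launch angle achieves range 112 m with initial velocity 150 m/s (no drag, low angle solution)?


sin(2*theta) = R*g/v0^2 = 112*9.81/150^2 = 0.048832, theta = arcsin(0.048832)/2 = 1.399°

1.399 degrees


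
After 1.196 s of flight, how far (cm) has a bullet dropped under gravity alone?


drop = 0.5*g*t^2 = 0.5*9.81*1.196^2 = 7.01619 m ≈ 701.6 cm

701.6 cm


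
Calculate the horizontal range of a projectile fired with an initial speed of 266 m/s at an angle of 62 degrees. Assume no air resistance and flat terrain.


R = v0^2 * sin(2*theta) / g = 266^2 * sin(2*62°) / 9.81 = 5980 m

5980 m


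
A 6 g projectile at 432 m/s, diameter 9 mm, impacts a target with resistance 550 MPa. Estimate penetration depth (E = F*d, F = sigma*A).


A = pi*(d/2)^2 = pi*(9/2)^2 = 63.6173 mm^2
E = 0.5*m*v^2 = 0.5*0.006*432^2 = 559.872 J
depth = E/(sigma*A) = 559.872 J / (550 MPa * 63.6173 mm^2) = 559.872/(550 * 63.6173) m = 0.0160011 m ≈ 16 mm

16 mm


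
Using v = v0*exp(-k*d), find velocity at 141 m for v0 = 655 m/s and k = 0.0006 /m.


v = v0*exp(-k*d) = 655*exp(-0.0006*141) = 601.9 m/s

601.9 m/s


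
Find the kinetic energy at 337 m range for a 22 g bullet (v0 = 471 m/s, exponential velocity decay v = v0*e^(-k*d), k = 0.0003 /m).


v = v0*exp(-k*d) = 471*exp(-0.0003*337) = 425.71 m/s
E = 0.5*m*v^2 = 0.5*0.022*425.71^2 = 1994 J

1994 J


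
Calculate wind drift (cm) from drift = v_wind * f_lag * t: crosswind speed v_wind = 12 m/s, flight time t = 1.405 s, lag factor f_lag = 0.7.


drift = v_wind * lag * t = 12 * 0.7 * 1.405 = 11.802 m ≈ 1180 cm

1180 cm


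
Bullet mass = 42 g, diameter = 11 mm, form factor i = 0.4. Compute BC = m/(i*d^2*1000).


BC = m/(i*d^2*1000) = 42/(0.4 * 11^2 * 1000) = 0.0008678

0.0008678


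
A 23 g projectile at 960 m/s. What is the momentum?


p = m*v = 0.023*960 = 22.08 kg·m/s

22.08 kg·m/s


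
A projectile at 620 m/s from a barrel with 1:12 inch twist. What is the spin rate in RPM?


twist_m = 12*0.0254 = 0.3048 m
spin = v/twist = 620/0.3048 = 2034.121 rev/s
RPM = spin*60 = 2034.121*60 ≈ 122047 RPM

122047 RPM


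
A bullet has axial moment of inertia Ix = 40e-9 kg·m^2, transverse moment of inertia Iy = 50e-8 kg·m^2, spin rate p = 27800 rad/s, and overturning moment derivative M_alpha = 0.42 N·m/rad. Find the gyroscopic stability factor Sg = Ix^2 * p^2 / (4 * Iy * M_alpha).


Sg = Ix^2 * p^2 / (4 * Iy * M_alpha) = (40e-9)^2 * 27800^2 / (4 * 50e-8 * 0.42) = 1.472

1.472


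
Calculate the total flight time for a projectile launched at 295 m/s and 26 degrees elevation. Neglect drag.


T = 2*v0*sin(theta)/g = 2*295*sin(26°)/9.81 = 26.36 s

26.36 s


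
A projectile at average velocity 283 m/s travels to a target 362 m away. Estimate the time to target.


t = d/v = 362/283 = 1.279 s

1.279 s


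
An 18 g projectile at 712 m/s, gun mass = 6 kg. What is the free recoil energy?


v_r = m_p*v_p/m_gun = 0.018*712/6 = 2.136 m/s, E_r = 0.5*m_gun*v_r^2 = 0.5*6*2.136^2 = 13.69 J

13.69 J


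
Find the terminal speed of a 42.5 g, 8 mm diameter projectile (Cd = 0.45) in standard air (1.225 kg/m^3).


A = pi*(d/2)^2 = pi*(8/2000)^2 = 5.02655e-05 m^2
vt = sqrt(2mg/(Cd*rho*A)) = sqrt(2*0.0425*9.81/(0.45 * 1.225 * 5.02655e-05)) = 173.5 m/s

173.5 m/s


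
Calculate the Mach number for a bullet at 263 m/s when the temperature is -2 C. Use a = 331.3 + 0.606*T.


a = 331.3 + 0.606*(-2) = 330.088 m/s
M = v/a = 263/330.088 = 0.7968

0.7968


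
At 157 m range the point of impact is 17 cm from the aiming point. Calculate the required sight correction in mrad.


1 mrad subtends 1 cm per 10 m of range, so adj = error_cm / (dist_m / 10) = 17 / (157/10) = 1.083 mrad

1.083 mrad


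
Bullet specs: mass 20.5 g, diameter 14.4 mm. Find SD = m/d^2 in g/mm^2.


SD = m/d^2 = 20.5/14.4^2 = 0.09886 g/mm^2

0.09886 g/mm^2


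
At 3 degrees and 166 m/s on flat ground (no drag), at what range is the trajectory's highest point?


R = v0^2*sin(2*theta)/g = 166^2*sin(2*3°)/9.81 = 293.617 m
apex_dist = R/2 = 293.617/2 = 146.8 m

146.8 m


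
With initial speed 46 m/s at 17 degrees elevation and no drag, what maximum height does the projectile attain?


H = (v0*sin(theta))^2 / (2g) = (46*sin(17°))^2 / (2*9.81) = 9.219 m

9.219 m


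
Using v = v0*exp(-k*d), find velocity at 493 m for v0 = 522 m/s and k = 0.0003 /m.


v = v0*exp(-k*d) = 522*exp(-0.0003*493) = 450.2 m/s

450.2 m/s


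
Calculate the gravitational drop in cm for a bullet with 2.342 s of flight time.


drop = 0.5*g*t^2 = 0.5*9.81*2.342^2 = 26.9037 m ≈ 2690 cm

2690 cm


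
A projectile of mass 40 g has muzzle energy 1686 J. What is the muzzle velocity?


v = sqrt(2*E/m) = sqrt(2*1686/0.04) = 290.3 m/s

290.3 m/s


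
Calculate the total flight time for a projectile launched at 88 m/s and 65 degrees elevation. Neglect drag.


T = 2*v0*sin(theta)/g = 2*88*sin(65°)/9.81 = 16.26 s

16.26 s


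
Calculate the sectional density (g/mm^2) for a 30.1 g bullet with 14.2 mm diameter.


SD = m/d^2 = 30.1/14.2^2 = 0.1493 g/mm^2

0.1493 g/mm^2


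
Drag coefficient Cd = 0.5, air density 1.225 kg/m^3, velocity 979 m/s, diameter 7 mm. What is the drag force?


A = pi*(d/2)^2 = pi*(7/2000)^2 = 3.84845e-05 m^2
Fd = 0.5*Cd*rho*A*v^2 = 0.5*0.5*1.225*3.84845e-05*979^2 = 11.3 N

11.3 N


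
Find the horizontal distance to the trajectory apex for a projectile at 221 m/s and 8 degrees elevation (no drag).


R = v0^2*sin(2*theta)/g = 221^2*sin(2*8°)/9.81 = 1372.31 m
apex_dist = R/2 = 1372.31/2 = 686.2 m

686.2 m


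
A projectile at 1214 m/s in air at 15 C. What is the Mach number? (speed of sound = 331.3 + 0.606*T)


a = 331.3 + 0.606*(15) = 340.39 m/s
M = v/a = 1214/340.39 = 3.566

3.566


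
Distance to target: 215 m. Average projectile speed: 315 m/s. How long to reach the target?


t = d/v = 215/315 = 0.6825 s

0.6825 s


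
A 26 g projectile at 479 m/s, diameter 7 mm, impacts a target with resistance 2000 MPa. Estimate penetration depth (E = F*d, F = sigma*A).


A = pi*(d/2)^2 = pi*(7/2)^2 = 38.4845 mm^2
E = 0.5*m*v^2 = 0.5*0.026*479^2 = 2982.73 J
depth = E/(sigma*A) = 2982.73 J / (2000 MPa * 38.4845 mm^2) = 2982.73/(2000 * 38.4845) m = 0.0387524 m ≈ 38.75 mm

38.75 mm


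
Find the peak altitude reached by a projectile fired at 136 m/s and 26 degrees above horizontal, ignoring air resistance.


H = (v0*sin(theta))^2 / (2g) = (136*sin(26°))^2 / (2*9.81) = 181.2 m

181.2 m


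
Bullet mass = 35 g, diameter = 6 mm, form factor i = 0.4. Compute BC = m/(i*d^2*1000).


BC = m/(i*d^2*1000) = 35/(0.4 * 6^2 * 1000) = 0.002431

0.002431


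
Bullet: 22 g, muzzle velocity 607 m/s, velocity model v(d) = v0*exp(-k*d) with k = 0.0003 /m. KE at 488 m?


v = v0*exp(-k*d) = 607*exp(-0.0003*488) = 524.334 m/s
E = 0.5*m*v^2 = 0.5*0.022*524.334^2 = 3024 J

3024 J


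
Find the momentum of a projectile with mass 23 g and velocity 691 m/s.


p = m*v = 0.023*691 = 15.89 kg·m/s

15.89 kg·m/s


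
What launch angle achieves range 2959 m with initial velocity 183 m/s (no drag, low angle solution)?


sin(2*theta) = R*g/v0^2 = 2959*9.81/183^2 = 0.866786, theta = arcsin(0.866786)/2 = 30.04°

30.04 degrees


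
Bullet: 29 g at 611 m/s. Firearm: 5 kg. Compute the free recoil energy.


v_r = m_p*v_p/m_gun = 0.029*611/5 = 3.5438 m/s, E_r = 0.5*m_gun*v_r^2 = 0.5*5*3.5438^2 = 31.4 J

31.4 J


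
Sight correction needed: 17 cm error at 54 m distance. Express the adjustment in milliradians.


1 mrad subtends 1 cm per 10 m of range, so adj = error_cm / (dist_m / 10) = 17 / (54/10) = 3.148 mrad

3.148 mrad


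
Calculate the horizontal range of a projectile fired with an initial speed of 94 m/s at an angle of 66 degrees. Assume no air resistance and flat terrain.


R = v0^2 * sin(2*theta) / g = 94^2 * sin(2*66°) / 9.81 = 669.4 m

669.4 m


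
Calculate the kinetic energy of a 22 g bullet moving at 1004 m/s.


E = 0.5*m*v^2 = 0.5*0.022*1004^2 = 11088 J

11088 J


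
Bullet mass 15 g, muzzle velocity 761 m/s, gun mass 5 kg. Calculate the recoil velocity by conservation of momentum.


v_recoil = m_p * v_p / m_gun = 0.015 * 761 / 5 = 2.283 m/s

2.283 m/s
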